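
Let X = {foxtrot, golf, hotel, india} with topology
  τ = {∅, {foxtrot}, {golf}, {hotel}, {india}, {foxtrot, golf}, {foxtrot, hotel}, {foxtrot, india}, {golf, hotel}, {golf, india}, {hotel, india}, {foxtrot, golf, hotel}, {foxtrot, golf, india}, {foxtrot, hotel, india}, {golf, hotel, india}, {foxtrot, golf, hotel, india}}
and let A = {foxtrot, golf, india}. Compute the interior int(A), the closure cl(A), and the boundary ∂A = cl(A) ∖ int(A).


int(A) = {foxtrot, golf, india}, cl(A) = {foxtrot, golf, india}, ∂A = ∅.

Closed sets in (X, τ) are complements of opens:
  closed(X, τ) = {∅, {foxtrot}, {golf}, {hotel}, {india}, {foxtrot, golf}, {foxtrot, hotel}, {foxtrot, india}, {golf, hotel}, {golf, india}, {hotel, india}, {foxtrot, golf, hotel}, {foxtrot, golf, india}, {foxtrot, hotel, india}, {golf, hotel, india}, {foxtrot, golf, hotel, india}}.
int(A) = ⋃ {U ∈ τ : U ⊆ A}. Opens contained in A: ∅, {foxtrot}, {golf}, {india}, {foxtrot, golf}, {foxtrot, india}, {golf, india}, {foxtrot, golf, india}.
Taking the union of these: int(A) = {foxtrot, golf, india}.
cl(A) = ⋂ {C closed : A ⊆ C}. Closed sets containing A: {foxtrot, golf, india}, {foxtrot, golf, hotel, india}.
Intersecting these: cl(A) = {foxtrot, golf, india}.
∂A = cl(A) ∖ int(A) = {foxtrot, golf, india} ∖ {foxtrot, golf, india} = ∅.


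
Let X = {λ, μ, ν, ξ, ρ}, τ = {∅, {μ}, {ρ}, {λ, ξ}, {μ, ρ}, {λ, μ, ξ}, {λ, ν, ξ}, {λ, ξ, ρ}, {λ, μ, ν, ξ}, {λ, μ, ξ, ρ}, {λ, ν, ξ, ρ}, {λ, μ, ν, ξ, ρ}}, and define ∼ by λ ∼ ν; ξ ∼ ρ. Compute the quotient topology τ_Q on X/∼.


X/∼ = {[λ=ν], [μ], [ξ=ρ]}; |τ_Q| = 4.

Equivalence classes: [λ=ν], [μ], [ξ=ρ].
Quotient map π: X → X/∼ sends λ ↦ [λ=ν], μ ↦ [μ], ν ↦ [λ=ν], ξ ↦ [ξ=ρ], ρ ↦ [ξ=ρ].
For each subset V ⊆ X/∼, compute π^{-1}(V) ⊆ X and check whether π^{-1}(V) ∈ τ. V is open in τ_Q iff π^{-1}(V) ∈ τ.
  V = {}: π^{-1}(V) = ∅ ∈ τ ✓.
  V = {[λ=ν]}: π^{-1}(V) = {λ, ν} ∉ τ ✗.
  V = {[μ]}: π^{-1}(V) = {μ} ∈ τ ✓.
  V = {[λ=ν], [μ]}: π^{-1}(V) = {λ, μ, ν} ∉ τ ✗.
  V = {[ξ=ρ]}: π^{-1}(V) = {ξ, ρ} ∉ τ ✗.
  V = {[λ=ν], [ξ=ρ]}: π^{-1}(V) = {λ, ν, ξ, ρ} ∈ τ ✓.
  V = {[μ], [ξ=ρ]}: π^{-1}(V) = {μ, ξ, ρ} ∉ τ ✗.
  V = {[λ=ν], [μ], [ξ=ρ]}: π^{-1}(V) = {λ, μ, ν, ξ, ρ} ∈ τ ✓.
Open sets in the quotient: τ_Q = {{}, {[μ]}, {[λ=ν], [ξ=ρ]}, {[λ=ν], [μ], [ξ=ρ]}} (4 elements).


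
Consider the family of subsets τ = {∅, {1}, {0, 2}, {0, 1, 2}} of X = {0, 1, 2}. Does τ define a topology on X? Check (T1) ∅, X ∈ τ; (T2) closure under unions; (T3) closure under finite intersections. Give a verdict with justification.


τ IS a topology on X.

Axiom (T1): ∅ ∈ τ? Yes; X ∈ τ? Yes.
Axiom (T2/T3): check pairwise unions and intersections of members of τ.
All pairwise intersections and unions checked — each lies in τ. Therefore τ satisfies (T1), (T2), (T3): it IS a topology on X.


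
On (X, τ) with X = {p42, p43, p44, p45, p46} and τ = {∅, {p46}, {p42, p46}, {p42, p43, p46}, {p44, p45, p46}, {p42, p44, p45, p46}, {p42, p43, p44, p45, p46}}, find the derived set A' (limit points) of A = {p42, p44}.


A' = {p43, p45}

For each x ∈ X, list the open sets U ∈ τ with x ∈ U, then check whether U ∩ (A ∖ {x}) ≠ ∅ for every such U.
  x = p42: open {p42, p46} ∋ x has {p42, p46} ∩ (A ∖ {p42}) = ∅, so x is NOT a limit point.
  x = p43: opens ∋ x are {p42, p43, p46}, {p42, p43, p44, p45, p46}; each meets A ∖ {p43}, so x IS a limit point.
  x = p44: open {p44, p45, p46} ∋ x has {p44, p45, p46} ∩ (A ∖ {p44}) = ∅, so x is NOT a limit point.
  x = p45: opens ∋ x are {p44, p45, p46}, {p42, p44, p45, p46}, {p42, p43, p44, p45, p46}; each meets A ∖ {p45}, so x IS a limit point.
  x = p46: open {p46} ∋ x has {p46} ∩ (A ∖ {p46}) = ∅, so x is NOT a limit point.
Collecting: A' = {p43, p45}.


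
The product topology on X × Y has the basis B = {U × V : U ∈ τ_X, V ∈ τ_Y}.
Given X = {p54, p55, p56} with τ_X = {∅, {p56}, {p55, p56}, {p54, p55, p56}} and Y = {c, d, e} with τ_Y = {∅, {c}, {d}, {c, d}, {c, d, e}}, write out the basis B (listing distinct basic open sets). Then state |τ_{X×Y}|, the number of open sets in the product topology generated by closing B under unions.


Basis B = {∅ × ∅, {p56} × {c}, {p56} × {d}, {p55, p56} × {c}, {p55, p56} × {d}, {p56} × {c, d}, {p54, p55, p56} × {c}, {p54, p55, p56} × {d}, {p56} × {c, d, e}, {p55, p56} × {c, d}, {p54, p55, p56} × {c, d}, {p55, p56} × {c, d, e}, {p54, p55, p56} × {c, d, e}}; |τ_{X×Y}| = 30.

Enumerate products U × V with U ∈ τ_X, V ∈ τ_Y (deduplicated):
  ∅ × ∅ = {} (∅)
  {p56} × {c} = {(p56,c)}
  {p56} × {d} = {(p56,d)}
  {p55, p56} × {c} = {(p55,c), (p56,c)}
  {p55, p56} × {d} = {(p55,d), (p56,d)}
  {p56} × {c, d} = {(p56,c), (p56,d)}
  {p54, p55, p56} × {c} = {(p54,c), (p55,c), (p56,c)}
  {p54, p55, p56} × {d} = {(p54,d), (p55,d), (p56,d)}
  {p56} × {c, d, e} = {(p56,c), (p56,d), (p56,e)}
  {p55, p56} × {c, d} = {(p55,c), (p55,d), (p56,c), (p56,d)}
  {p54, p55, p56} × {c, d} = {(p54,c), (p54,d), (p55,c), (p55,d), (p56,c), (p56,d)}
  {p55, p56} × {c, d, e} = {(p55,c), (p55,d), (p55,e), (p56,c), (p56,d), (p56,e)}
  {p54, p55, p56} × {c, d, e} = {(p54,c), (p54,d), (p54,e), (p55,c), (p55,d), (p55,e), (p56,c), (p56,d), (p56,e)}
These 13 distinct sets form the basis B.
Close under arbitrary unions to get τ_{X×Y}; counting gives |τ_{X×Y}| = 30.


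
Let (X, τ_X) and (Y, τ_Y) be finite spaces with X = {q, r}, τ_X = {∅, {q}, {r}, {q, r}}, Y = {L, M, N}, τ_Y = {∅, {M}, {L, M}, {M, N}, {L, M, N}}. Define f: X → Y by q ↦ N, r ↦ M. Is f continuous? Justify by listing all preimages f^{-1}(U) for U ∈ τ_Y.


f IS continuous.

Compute f^{-1}(U) for each U ∈ τ_Y:
  U = ∅: f^{-1}(U) = ∅ ∈ τ_X ✓.
  U = {M}: f^{-1}(U) = {r} ∈ τ_X ✓.
  U = {L, M}: f^{-1}(U) = {r} ∈ τ_X ✓.
  U = {M, N}: f^{-1}(U) = {q, r} ∈ τ_X ✓.
  U = {L, M, N}: f^{-1}(U) = {q, r} ∈ τ_X ✓.
Every preimage lies in τ_X, so f IS continuous.


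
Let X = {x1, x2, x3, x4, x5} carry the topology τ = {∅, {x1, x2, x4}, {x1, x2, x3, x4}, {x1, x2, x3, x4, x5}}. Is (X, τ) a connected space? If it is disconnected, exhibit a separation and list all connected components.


(X, τ) is connected.

Find clopen sets (U ∈ τ with X ∖ U ∈ τ):
  U = ∅, X ∖ U = {x1, x2, x3, x4, x5} — both open, so U is clopen.
  U = {x1, x2, x3, x4, x5}, X ∖ U = ∅ — both open, so U is clopen.
Only trivial clopens (∅ and X) exist, so (X, τ) is connected.
Compute connected components by grouping points that agree on all clopens:
  component: {x1, x2, x3, x4, x5}


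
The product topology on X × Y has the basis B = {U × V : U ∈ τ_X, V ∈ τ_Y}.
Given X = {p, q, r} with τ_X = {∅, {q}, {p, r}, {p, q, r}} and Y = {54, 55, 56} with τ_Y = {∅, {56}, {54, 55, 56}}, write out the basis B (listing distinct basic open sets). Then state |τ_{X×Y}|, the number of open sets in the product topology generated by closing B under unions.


Basis B = {∅ × ∅, {q} × {56}, {p, r} × {56}, {p, q, r} × {56}, {q} × {54, 55, 56}, {p, r} × {54, 55, 56}, {p, q, r} × {54, 55, 56}}; |τ_{X×Y}| = 9.

Enumerate products U × V with U ∈ τ_X, V ∈ τ_Y (deduplicated):
  ∅ × ∅ = {} (∅)
  {q} × {56} = {(q,56)}
  {p, r} × {56} = {(p,56), (r,56)}
  {p, q, r} × {56} = {(p,56), (q,56), (r,56)}
  {q} × {54, 55, 56} = {(q,54), (q,55), (q,56)}
  {p, r} × {54, 55, 56} = {(p,54), (p,55), (p,56), (r,54), (r,55), (r,56)}
  {p, q, r} × {54, 55, 56} = {(p,54), (p,55), (p,56), (q,54), (q,55), (q,56), (r,54), (r,55), (r,56)}
These 7 distinct sets form the basis B.
Close under arbitrary unions to get τ_{X×Y}; counting gives |τ_{X×Y}| = 9.


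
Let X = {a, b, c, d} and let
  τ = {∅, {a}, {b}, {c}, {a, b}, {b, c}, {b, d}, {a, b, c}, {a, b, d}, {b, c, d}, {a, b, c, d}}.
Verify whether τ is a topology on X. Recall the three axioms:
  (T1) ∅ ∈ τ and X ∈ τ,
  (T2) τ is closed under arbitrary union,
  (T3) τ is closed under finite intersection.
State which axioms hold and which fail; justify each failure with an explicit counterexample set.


τ is NOT a topology on X.

Axiom (T1): ∅ ∈ τ? Yes; X ∈ τ? Yes.
Axiom (T2/T3): check pairwise unions and intersections of members of τ.
Counterexample for (T2): {a} ∪ {c} = {a, c} ∉ τ. Therefore τ is NOT a topology.


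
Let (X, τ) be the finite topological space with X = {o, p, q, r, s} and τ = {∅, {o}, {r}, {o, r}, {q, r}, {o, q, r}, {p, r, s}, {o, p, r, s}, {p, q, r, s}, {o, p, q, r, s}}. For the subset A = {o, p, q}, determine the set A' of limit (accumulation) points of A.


A' = {s}

For each x ∈ X, list the open sets U ∈ τ with x ∈ U, then check whether U ∩ (A ∖ {x}) ≠ ∅ for every such U.
  x = o: open {o} ∋ x has {o} ∩ (A ∖ {o}) = ∅, so x is NOT a limit point.
  x = p: open {p, r, s} ∋ x has {p, r, s} ∩ (A ∖ {p}) = ∅, so x is NOT a limit point.
  x = q: open {q, r} ∋ x has {q, r} ∩ (A ∖ {q}) = ∅, so x is NOT a limit point.
  x = r: open {r} ∋ x has {r} ∩ (A ∖ {r}) = ∅, so x is NOT a limit point.
  x = s: opens ∋ x are {p, r, s}, {o, p, r, s}, {p, q, r, s}, {o, p, q, r, s}; each meets A ∖ {s}, so x IS a limit point.
Collecting: A' = {s}.


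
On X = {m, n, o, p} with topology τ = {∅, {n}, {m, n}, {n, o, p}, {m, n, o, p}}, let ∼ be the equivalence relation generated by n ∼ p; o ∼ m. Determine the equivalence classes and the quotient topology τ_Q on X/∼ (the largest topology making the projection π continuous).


X/∼ = {[m=o], [n=p]}; |τ_Q| = 2.

Equivalence classes: [m=o], [n=p].
Quotient map π: X → X/∼ sends m ↦ [m=o], n ↦ [n=p], o ↦ [m=o], p ↦ [n=p].
For each subset V ⊆ X/∼, compute π^{-1}(V) ⊆ X and check whether π^{-1}(V) ∈ τ. V is open in τ_Q iff π^{-1}(V) ∈ τ.
  V = {}: π^{-1}(V) = ∅ ∈ τ ✓.
  V = {[m=o]}: π^{-1}(V) = {m, o} ∉ τ ✗.
  V = {[n=p]}: π^{-1}(V) = {n, p} ∉ τ ✗.
  V = {[m=o], [n=p]}: π^{-1}(V) = {m, n, o, p} ∈ τ ✓.
Open sets in the quotient: τ_Q = {{}, {[m=o], [n=p]}} (2 elements).


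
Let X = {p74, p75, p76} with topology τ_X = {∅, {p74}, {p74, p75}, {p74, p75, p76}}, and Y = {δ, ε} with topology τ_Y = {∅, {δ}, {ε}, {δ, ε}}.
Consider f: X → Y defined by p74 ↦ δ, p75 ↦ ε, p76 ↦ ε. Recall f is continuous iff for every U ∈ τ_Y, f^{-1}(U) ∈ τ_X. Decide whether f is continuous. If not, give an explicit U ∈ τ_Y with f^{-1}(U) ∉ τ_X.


f is NOT continuous.

Compute f^{-1}(U) for each U ∈ τ_Y:
  U = ∅: f^{-1}(U) = ∅ ∈ τ_X ✓.
  U = {δ}: f^{-1}(U) = {p74} ∈ τ_X ✓.
  U = {ε}: f^{-1}(U) = {p75, p76} ∉ τ_X ✗.
  U = {δ, ε}: f^{-1}(U) = {p74, p75, p76} ∈ τ_X ✓.
Found U = {ε} with f^{-1}(U) = {p75, p76} not in τ_X. Therefore f is NOT continuous.


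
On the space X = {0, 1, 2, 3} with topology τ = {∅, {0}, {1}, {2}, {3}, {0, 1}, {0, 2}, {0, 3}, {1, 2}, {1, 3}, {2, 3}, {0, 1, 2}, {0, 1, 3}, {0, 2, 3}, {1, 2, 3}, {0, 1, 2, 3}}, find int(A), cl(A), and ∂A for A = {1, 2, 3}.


int(A) = {1, 2, 3}, cl(A) = {1, 2, 3}, ∂A = ∅.

Closed sets in (X, τ) are complements of opens:
  closed(X, τ) = {∅, {0}, {1}, {2}, {3}, {0, 1}, {0, 2}, {0, 3}, {1, 2}, {1, 3}, {2, 3}, {0, 1, 2}, {0, 1, 3}, {0, 2, 3}, {1, 2, 3}, {0, 1, 2, 3}}.
int(A) = ⋃ {U ∈ τ : U ⊆ A}. Opens contained in A: ∅, {1}, {2}, {3}, {1, 2}, {1, 3}, {2, 3}, {1, 2, 3}.
Taking the union of these: int(A) = {1, 2, 3}.
cl(A) = ⋂ {C closed : A ⊆ C}. Closed sets containing A: {1, 2, 3}, {0, 1, 2, 3}.
Intersecting these: cl(A) = {1, 2, 3}.
∂A = cl(A) ∖ int(A) = {1, 2, 3} ∖ {1, 2, 3} = ∅.


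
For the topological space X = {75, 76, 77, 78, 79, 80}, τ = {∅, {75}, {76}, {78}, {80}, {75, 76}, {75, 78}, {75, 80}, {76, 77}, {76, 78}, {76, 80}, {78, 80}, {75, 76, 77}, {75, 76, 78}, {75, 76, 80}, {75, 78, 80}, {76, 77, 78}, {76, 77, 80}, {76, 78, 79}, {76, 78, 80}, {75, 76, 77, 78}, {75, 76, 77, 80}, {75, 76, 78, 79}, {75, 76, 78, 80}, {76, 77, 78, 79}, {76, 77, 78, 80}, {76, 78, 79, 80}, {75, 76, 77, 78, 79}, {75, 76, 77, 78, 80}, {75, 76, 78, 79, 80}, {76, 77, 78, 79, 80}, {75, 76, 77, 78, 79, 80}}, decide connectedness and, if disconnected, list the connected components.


(X, τ) is disconnected; components = [{75}, {80}, {76, 77, 78, 79}].

Find clopen sets (U ∈ τ with X ∖ U ∈ τ):
  U = ∅, X ∖ U = {75, 76, 77, 78, 79, 80} — both open, so U is clopen.
  U = {75}, X ∖ U = {76, 77, 78, 79, 80} — both open, so U is clopen.
  U = {80}, X ∖ U = {75, 76, 77, 78, 79} — both open, so U is clopen.
  U = {75, 80}, X ∖ U = {76, 77, 78, 79} — both open, so U is clopen.
  U = {76, 77, 78, 79}, X ∖ U = {75, 80} — both open, so U is clopen.
  U = {75, 76, 77, 78, 79}, X ∖ U = {80} — both open, so U is clopen.
  U = {76, 77, 78, 79, 80}, X ∖ U = {75} — both open, so U is clopen.
  U = {75, 76, 77, 78, 79, 80}, X ∖ U = ∅ — both open, so U is clopen.
Nontrivial clopen(s) exist: e.g. {76, 77, 78, 79}. So (X, τ) is disconnected.
Compute connected components by grouping points that agree on all clopens:
  component: {75}
  component: {80}
  component: {76, 77, 78, 79}


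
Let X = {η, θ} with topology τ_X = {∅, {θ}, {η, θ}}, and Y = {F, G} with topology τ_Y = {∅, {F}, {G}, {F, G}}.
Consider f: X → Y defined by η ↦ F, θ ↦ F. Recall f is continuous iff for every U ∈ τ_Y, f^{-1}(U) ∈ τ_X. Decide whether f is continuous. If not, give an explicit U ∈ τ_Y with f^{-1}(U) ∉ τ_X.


f IS continuous.

Compute f^{-1}(U) for each U ∈ τ_Y:
  U = ∅: f^{-1}(U) = ∅ ∈ τ_X ✓.
  U = {F}: f^{-1}(U) = {η, θ} ∈ τ_X ✓.
  U = {G}: f^{-1}(U) = ∅ ∈ τ_X ✓.
  U = {F, G}: f^{-1}(U) = {η, θ} ∈ τ_X ✓.
Every preimage lies in τ_X, so f IS continuous.


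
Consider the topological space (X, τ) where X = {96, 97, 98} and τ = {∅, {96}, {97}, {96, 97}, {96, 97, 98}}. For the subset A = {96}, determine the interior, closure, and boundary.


int(A) = {96}, cl(A) = {96, 98}, ∂A = {98}.

Closed sets in (X, τ) are complements of opens:
  closed(X, τ) = {∅, {98}, {96, 98}, {97, 98}, {96, 97, 98}}.
int(A) = ⋃ {U ∈ τ : U ⊆ A}. Opens contained in A: ∅, {96}.
Taking the union of these: int(A) = {96}.
cl(A) = ⋂ {C closed : A ⊆ C}. Closed sets containing A: {96, 98}, {96, 97, 98}.
Intersecting these: cl(A) = {96, 98}.
∂A = cl(A) ∖ int(A) = {96, 98} ∖ {96} = {98}.


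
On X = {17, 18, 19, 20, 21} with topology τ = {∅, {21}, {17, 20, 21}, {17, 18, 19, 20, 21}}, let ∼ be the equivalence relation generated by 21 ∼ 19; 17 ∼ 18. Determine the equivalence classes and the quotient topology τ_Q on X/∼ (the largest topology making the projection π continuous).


X/∼ = {[17=18], [19=21], [20]}; |τ_Q| = 2.

Equivalence classes: [17=18], [19=21], [20].
Quotient map π: X → X/∼ sends 17 ↦ [17=18], 18 ↦ [17=18], 19 ↦ [19=21], 20 ↦ [20], 21 ↦ [19=21].
For each subset V ⊆ X/∼, compute π^{-1}(V) ⊆ X and check whether π^{-1}(V) ∈ τ. V is open in τ_Q iff π^{-1}(V) ∈ τ.
  V = {}: π^{-1}(V) = ∅ ∈ τ ✓.
  V = {[17=18]}: π^{-1}(V) = {17, 18} ∉ τ ✗.
  V = {[19=21]}: π^{-1}(V) = {19, 21} ∉ τ ✗.
  V = {[17=18], [19=21]}: π^{-1}(V) = {17, 18, 19, 21} ∉ τ ✗.
  V = {[20]}: π^{-1}(V) = {20} ∉ τ ✗.
  V = {[17=18], [20]}: π^{-1}(V) = {17, 18, 20} ∉ τ ✗.
  V = {[19=21], [20]}: π^{-1}(V) = {19, 20, 21} ∉ τ ✗.
  V = {[17=18], [19=21], [20]}: π^{-1}(V) = {17, 18, 19, 20, 21} ∈ τ ✓.
Open sets in the quotient: τ_Q = {{}, {[17=18], [19=21], [20]}} (2 elements).


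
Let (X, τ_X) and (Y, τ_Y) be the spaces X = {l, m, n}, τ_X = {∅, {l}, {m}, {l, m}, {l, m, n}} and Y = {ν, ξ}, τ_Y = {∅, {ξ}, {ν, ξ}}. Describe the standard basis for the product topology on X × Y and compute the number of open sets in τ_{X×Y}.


Basis B = {∅ × ∅, {l} × {ξ}, {m} × {ξ}, {l} × {ν, ξ}, {l, m} × {ξ}, {m} × {ν, ξ}, {l, m, n} × {ξ}, {l, m} × {ν, ξ}, {l, m, n} × {ν, ξ}}; |τ_{X×Y}| = 14.

Enumerate products U × V with U ∈ τ_X, V ∈ τ_Y (deduplicated):
  ∅ × ∅ = {} (∅)
  {l} × {ξ} = {(l,ξ)}
  {m} × {ξ} = {(m,ξ)}
  {l} × {ν, ξ} = {(l,ν), (l,ξ)}
  {l, m} × {ξ} = {(l,ξ), (m,ξ)}
  {m} × {ν, ξ} = {(m,ν), (m,ξ)}
  {l, m, n} × {ξ} = {(l,ξ), (m,ξ), (n,ξ)}
  {l, m} × {ν, ξ} = {(l,ν), (l,ξ), (m,ν), (m,ξ)}
  {l, m, n} × {ν, ξ} = {(l,ν), (l,ξ), (m,ν), (m,ξ), (n,ν), (n,ξ)}
These 9 distinct sets form the basis B.
Close under arbitrary unions to get τ_{X×Y}; counting gives |τ_{X×Y}| = 14.


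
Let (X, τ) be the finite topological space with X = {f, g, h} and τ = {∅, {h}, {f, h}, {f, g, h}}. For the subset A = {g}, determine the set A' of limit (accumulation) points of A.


A' = ∅

For each x ∈ X, list the open sets U ∈ τ with x ∈ U, then check whether U ∩ (A ∖ {x}) ≠ ∅ for every such U.
  x = f: open {f, h} ∋ x has {f, h} ∩ (A ∖ {f}) = ∅, so x is NOT a limit point.
  x = g: open {f, g, h} ∋ x has {f, g, h} ∩ (A ∖ {g}) = ∅, so x is NOT a limit point.
  x = h: open {h} ∋ x has {h} ∩ (A ∖ {h}) = ∅, so x is NOT a limit point.
Collecting: A' = ∅.


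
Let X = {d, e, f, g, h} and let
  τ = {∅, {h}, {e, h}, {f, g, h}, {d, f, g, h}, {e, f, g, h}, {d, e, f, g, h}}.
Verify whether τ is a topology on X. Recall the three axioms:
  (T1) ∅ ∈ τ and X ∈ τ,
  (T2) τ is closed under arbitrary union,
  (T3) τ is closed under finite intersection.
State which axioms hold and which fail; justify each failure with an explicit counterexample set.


τ IS a topology on X.

Axiom (T1): ∅ ∈ τ? Yes; X ∈ τ? Yes.
Axiom (T2/T3): check pairwise unions and intersections of members of τ.
All pairwise intersections and unions checked — each lies in τ. Therefore τ satisfies (T1), (T2), (T3): it IS a topology on X.


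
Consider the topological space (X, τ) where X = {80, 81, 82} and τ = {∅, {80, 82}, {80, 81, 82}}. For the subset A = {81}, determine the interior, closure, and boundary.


int(A) = ∅, cl(A) = {81}, ∂A = {81}.

Closed sets in (X, τ) are complements of opens:
  closed(X, τ) = {∅, {81}, {80, 81, 82}}.
int(A) = ⋃ {U ∈ τ : U ⊆ A}. Opens contained in A: ∅.
Taking the union of these: int(A) = ∅.
cl(A) = ⋂ {C closed : A ⊆ C}. Closed sets containing A: {81}, {80, 81, 82}.
Intersecting these: cl(A) = {81}.
∂A = cl(A) ∖ int(A) = {81} ∖ ∅ = {81}.


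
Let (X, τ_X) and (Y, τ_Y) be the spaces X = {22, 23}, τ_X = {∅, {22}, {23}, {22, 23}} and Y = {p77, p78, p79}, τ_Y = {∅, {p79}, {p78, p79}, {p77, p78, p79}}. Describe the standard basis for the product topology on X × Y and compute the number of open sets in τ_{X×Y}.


Basis B = {∅ × ∅, {22} × {p79}, {23} × {p79}, {22} × {p78, p79}, {22, 23} × {p79}, {23} × {p78, p79}, {22} × {p77, p78, p79}, {23} × {p77, p78, p79}, {22, 23} × {p78, p79}, {22, 23} × {p77, p78, p79}}; |τ_{X×Y}| = 16.

Enumerate products U × V with U ∈ τ_X, V ∈ τ_Y (deduplicated):
  ∅ × ∅ = {} (∅)
  {22} × {p79} = {(22,p79)}
  {23} × {p79} = {(23,p79)}
  {22} × {p78, p79} = {(22,p78), (22,p79)}
  {22, 23} × {p79} = {(22,p79), (23,p79)}
  {23} × {p78, p79} = {(23,p78), (23,p79)}
  {22} × {p77, p78, p79} = {(22,p77), (22,p78), (22,p79)}
  {23} × {p77, p78, p79} = {(23,p77), (23,p78), (23,p79)}
  {22, 23} × {p78, p79} = {(22,p78), (22,p79), (23,p78), (23,p79)}
  {22, 23} × {p77, p78, p79} = {(22,p77), (22,p78), (22,p79), (23,p77), (23,p78), (23,p79)}
These 10 distinct sets form the basis B.
Close under arbitrary unions to get τ_{X×Y}; counting gives |τ_{X×Y}| = 16.


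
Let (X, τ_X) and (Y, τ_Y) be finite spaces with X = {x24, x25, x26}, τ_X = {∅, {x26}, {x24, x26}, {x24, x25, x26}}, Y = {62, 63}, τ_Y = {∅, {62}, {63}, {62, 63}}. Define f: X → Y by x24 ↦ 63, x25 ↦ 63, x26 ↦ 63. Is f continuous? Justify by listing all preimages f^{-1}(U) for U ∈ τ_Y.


f IS continuous.

Compute f^{-1}(U) for each U ∈ τ_Y:
  U = ∅: f^{-1}(U) = ∅ ∈ τ_X ✓.
  U = {62}: f^{-1}(U) = ∅ ∈ τ_X ✓.
  U = {63}: f^{-1}(U) = {x24, x25, x26} ∈ τ_X ✓.
  U = {62, 63}: f^{-1}(U) = {x24, x25, x26} ∈ τ_X ✓.
Every preimage lies in τ_X, so f IS continuous.


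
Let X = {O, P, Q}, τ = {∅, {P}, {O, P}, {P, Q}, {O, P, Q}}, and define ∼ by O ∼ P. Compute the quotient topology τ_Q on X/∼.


X/∼ = {[O=P], [Q]}; |τ_Q| = 3.

Equivalence classes: [O=P], [Q].
Quotient map π: X → X/∼ sends O ↦ [O=P], P ↦ [O=P], Q ↦ [Q].
For each subset V ⊆ X/∼, compute π^{-1}(V) ⊆ X and check whether π^{-1}(V) ∈ τ. V is open in τ_Q iff π^{-1}(V) ∈ τ.
  V = {}: π^{-1}(V) = ∅ ∈ τ ✓.
  V = {[O=P]}: π^{-1}(V) = {O, P} ∈ τ ✓.
  V = {[Q]}: π^{-1}(V) = {Q} ∉ τ ✗.
  V = {[O=P], [Q]}: π^{-1}(V) = {O, P, Q} ∈ τ ✓.
Open sets in the quotient: τ_Q = {{}, {[O=P]}, {[O=P], [Q]}} (3 elements).


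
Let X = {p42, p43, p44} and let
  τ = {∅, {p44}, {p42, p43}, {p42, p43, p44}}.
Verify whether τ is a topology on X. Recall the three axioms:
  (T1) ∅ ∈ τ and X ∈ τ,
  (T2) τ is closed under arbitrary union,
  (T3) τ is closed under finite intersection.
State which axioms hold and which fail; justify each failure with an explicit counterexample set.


τ IS a topology on X.

Axiom (T1): ∅ ∈ τ? Yes; X ∈ τ? Yes.
Axiom (T2/T3): check pairwise unions and intersections of members of τ.
All pairwise intersections and unions checked — each lies in τ. Therefore τ satisfies (T1), (T2), (T3): it IS a topology on X.


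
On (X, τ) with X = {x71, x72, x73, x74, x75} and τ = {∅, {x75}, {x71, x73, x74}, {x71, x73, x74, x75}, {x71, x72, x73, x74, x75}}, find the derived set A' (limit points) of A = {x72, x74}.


A' = {x71, x72, x73}

For each x ∈ X, list the open sets U ∈ τ with x ∈ U, then check whether U ∩ (A ∖ {x}) ≠ ∅ for every such U.
  x = x71: opens ∋ x are {x71, x73, x74}, {x71, x73, x74, x75}, {x71, x72, x73, x74, x75}; each meets A ∖ {x71}, so x IS a limit point.
  x = x72: opens ∋ x are {x71, x72, x73, x74, x75}; each meets A ∖ {x72}, so x IS a limit point.
  x = x73: opens ∋ x are {x71, x73, x74}, {x71, x73, x74, x75}, {x71, x72, x73, x74, x75}; each meets A ∖ {x73}, so x IS a limit point.
  x = x74: open {x71, x73, x74} ∋ x has {x71, x73, x74} ∩ (A ∖ {x74}) = ∅, so x is NOT a limit point.
  x = x75: open {x75} ∋ x has {x75} ∩ (A ∖ {x75}) = ∅, so x is NOT a limit point.
Collecting: A' = {x71, x72, x73}.


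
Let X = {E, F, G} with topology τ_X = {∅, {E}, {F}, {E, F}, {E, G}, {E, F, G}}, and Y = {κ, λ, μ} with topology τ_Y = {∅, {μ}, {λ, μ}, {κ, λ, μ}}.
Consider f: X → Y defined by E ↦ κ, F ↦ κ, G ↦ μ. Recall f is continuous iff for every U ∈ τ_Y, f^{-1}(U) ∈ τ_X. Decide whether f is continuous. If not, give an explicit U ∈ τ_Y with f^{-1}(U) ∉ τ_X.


f is NOT continuous.

Compute f^{-1}(U) for each U ∈ τ_Y:
  U = ∅: f^{-1}(U) = ∅ ∈ τ_X ✓.
  U = {μ}: f^{-1}(U) = {G} ∉ τ_X ✗.
  U = {λ, μ}: f^{-1}(U) = {G} ∉ τ_X ✗.
  U = {κ, λ, μ}: f^{-1}(U) = {E, F, G} ∈ τ_X ✓.
Found U = {μ} with f^{-1}(U) = {G} not in τ_X. Therefore f is NOT continuous.


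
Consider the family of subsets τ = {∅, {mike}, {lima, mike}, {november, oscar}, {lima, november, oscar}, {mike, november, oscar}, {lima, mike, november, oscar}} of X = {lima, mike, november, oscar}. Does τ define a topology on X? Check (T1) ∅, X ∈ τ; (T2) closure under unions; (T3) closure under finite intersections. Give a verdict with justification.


τ is NOT a topology on X.

Axiom (T1): ∅ ∈ τ? Yes; X ∈ τ? Yes.
Axiom (T2/T3): check pairwise unions and intersections of members of τ.
Counterexample for (T3): {lima, mike} ∩ {lima, november, oscar} = {lima} ∉ τ. Therefore τ is NOT a topology.


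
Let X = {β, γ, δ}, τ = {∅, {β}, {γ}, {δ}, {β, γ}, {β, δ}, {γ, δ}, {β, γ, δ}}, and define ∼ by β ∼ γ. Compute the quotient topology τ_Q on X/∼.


X/∼ = {[β=γ], [δ]}; |τ_Q| = 4.

Equivalence classes: [β=γ], [δ].
Quotient map π: X → X/∼ sends β ↦ [β=γ], γ ↦ [β=γ], δ ↦ [δ].
For each subset V ⊆ X/∼, compute π^{-1}(V) ⊆ X and check whether π^{-1}(V) ∈ τ. V is open in τ_Q iff π^{-1}(V) ∈ τ.
  V = {}: π^{-1}(V) = ∅ ∈ τ ✓.
  V = {[β=γ]}: π^{-1}(V) = {β, γ} ∈ τ ✓.
  V = {[δ]}: π^{-1}(V) = {δ} ∈ τ ✓.
  V = {[β=γ], [δ]}: π^{-1}(V) = {β, γ, δ} ∈ τ ✓.
Open sets in the quotient: τ_Q = {{}, {[β=γ]}, {[δ]}, {[β=γ], [δ]}} (4 elements).


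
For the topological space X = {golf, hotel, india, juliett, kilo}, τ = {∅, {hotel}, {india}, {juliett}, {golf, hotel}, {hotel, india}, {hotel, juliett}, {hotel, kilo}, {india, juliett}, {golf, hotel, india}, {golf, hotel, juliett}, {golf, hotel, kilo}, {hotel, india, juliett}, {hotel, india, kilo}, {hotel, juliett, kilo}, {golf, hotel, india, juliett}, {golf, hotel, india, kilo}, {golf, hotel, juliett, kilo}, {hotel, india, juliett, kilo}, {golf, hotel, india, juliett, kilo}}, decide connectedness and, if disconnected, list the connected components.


(X, τ) is disconnected; components = [{india}, {juliett}, {golf, hotel, kilo}].

Find clopen sets (U ∈ τ with X ∖ U ∈ τ):
  U = ∅, X ∖ U = {golf, hotel, india, juliett, kilo} — both open, so U is clopen.
  U = {india}, X ∖ U = {golf, hotel, juliett, kilo} — both open, so U is clopen.
  U = {juliett}, X ∖ U = {golf, hotel, india, kilo} — both open, so U is clopen.
  U = {india, juliett}, X ∖ U = {golf, hotel, kilo} — both open, so U is clopen.
  U = {golf, hotel, kilo}, X ∖ U = {india, juliett} — both open, so U is clopen.
  U = {golf, hotel, india, kilo}, X ∖ U = {juliett} — both open, so U is clopen.
  U = {golf, hotel, juliett, kilo}, X ∖ U = {india} — both open, so U is clopen.
  U = {golf, hotel, india, juliett, kilo}, X ∖ U = ∅ — both open, so U is clopen.
Nontrivial clopen(s) exist: e.g. {golf, hotel, kilo}. So (X, τ) is disconnected.
Compute connected components by grouping points that agree on all clopens:
  component: {india}
  component: {juliett}
  component: {golf, hotel, kilo}


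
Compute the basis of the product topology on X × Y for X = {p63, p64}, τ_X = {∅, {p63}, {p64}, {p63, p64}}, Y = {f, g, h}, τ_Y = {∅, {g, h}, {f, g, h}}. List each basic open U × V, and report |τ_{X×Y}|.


Basis B = {∅ × ∅, {p63} × {g, h}, {p64} × {g, h}, {p63} × {f, g, h}, {p64} × {f, g, h}, {p63, p64} × {g, h}, {p63, p64} × {f, g, h}}; |τ_{X×Y}| = 9.

Enumerate products U × V with U ∈ τ_X, V ∈ τ_Y (deduplicated):
  ∅ × ∅ = {} (∅)
  {p63} × {g, h} = {(p63,g), (p63,h)}
  {p64} × {g, h} = {(p64,g), (p64,h)}
  {p63} × {f, g, h} = {(p63,f), (p63,g), (p63,h)}
  {p64} × {f, g, h} = {(p64,f), (p64,g), (p64,h)}
  {p63, p64} × {g, h} = {(p63,g), (p63,h), (p64,g), (p64,h)}
  {p63, p64} × {f, g, h} = {(p63,f), (p63,g), (p63,h), (p64,f), (p64,g), (p64,h)}
These 7 distinct sets form the basis B.
Close under arbitrary unions to get τ_{X×Y}; counting gives |τ_{X×Y}| = 9.


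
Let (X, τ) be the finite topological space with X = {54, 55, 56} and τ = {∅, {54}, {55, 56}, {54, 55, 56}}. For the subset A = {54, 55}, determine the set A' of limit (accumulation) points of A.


A' = {56}

For each x ∈ X, list the open sets U ∈ τ with x ∈ U, then check whether U ∩ (A ∖ {x}) ≠ ∅ for every such U.
  x = 54: open {54} ∋ x has {54} ∩ (A ∖ {54}) = ∅, so x is NOT a limit point.
  x = 55: open {55, 56} ∋ x has {55, 56} ∩ (A ∖ {55}) = ∅, so x is NOT a limit point.
  x = 56: opens ∋ x are {55, 56}, {54, 55, 56}; each meets A ∖ {56}, so x IS a limit point.
Collecting: A' = {56}.


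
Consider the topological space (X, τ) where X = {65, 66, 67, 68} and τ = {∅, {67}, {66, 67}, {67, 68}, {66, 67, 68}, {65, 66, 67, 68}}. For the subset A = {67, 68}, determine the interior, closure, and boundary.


int(A) = {67, 68}, cl(A) = {65, 66, 67, 68}, ∂A = {65, 66}.

Closed sets in (X, τ) are complements of opens:
  closed(X, τ) = {∅, {65}, {65, 66}, {65, 68}, {65, 66, 68}, {65, 66, 67, 68}}.
int(A) = ⋃ {U ∈ τ : U ⊆ A}. Opens contained in A: ∅, {67}, {67, 68}.
Taking the union of these: int(A) = {67, 68}.
cl(A) = ⋂ {C closed : A ⊆ C}. Closed sets containing A: {65, 66, 67, 68}.
Intersecting these: cl(A) = {65, 66, 67, 68}.
∂A = cl(A) ∖ int(A) = {65, 66, 67, 68} ∖ {67, 68} = {65, 66}.


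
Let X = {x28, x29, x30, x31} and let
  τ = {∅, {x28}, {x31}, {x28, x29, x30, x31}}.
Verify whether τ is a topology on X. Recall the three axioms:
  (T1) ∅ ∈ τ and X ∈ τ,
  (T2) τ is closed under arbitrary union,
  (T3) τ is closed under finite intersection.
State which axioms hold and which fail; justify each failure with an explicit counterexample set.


τ is NOT a topology on X.

Axiom (T1): ∅ ∈ τ? Yes; X ∈ τ? Yes.
Axiom (T2/T3): check pairwise unions and intersections of members of τ.
Counterexample for (T2): {x28} ∪ {x31} = {x28, x31} ∉ τ. Therefore τ is NOT a topology.


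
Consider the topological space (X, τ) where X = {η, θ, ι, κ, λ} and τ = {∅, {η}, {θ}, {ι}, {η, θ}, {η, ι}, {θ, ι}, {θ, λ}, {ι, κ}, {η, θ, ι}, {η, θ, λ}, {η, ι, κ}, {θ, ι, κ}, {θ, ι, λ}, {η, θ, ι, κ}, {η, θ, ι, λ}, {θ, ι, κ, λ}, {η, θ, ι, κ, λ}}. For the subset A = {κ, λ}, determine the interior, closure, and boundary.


int(A) = ∅, cl(A) = {κ, λ}, ∂A = {κ, λ}.

Closed sets in (X, τ) are complements of opens:
  closed(X, τ) = {∅, {η}, {κ}, {λ}, {η, κ}, {η, λ}, {θ, λ}, {ι, κ}, {κ, λ}, {η, θ, λ}, {η, ι, κ}, {η, κ, λ}, {θ, κ, λ}, {ι, κ, λ}, {η, θ, κ, λ}, {η, ι, κ, λ}, {θ, ι, κ, λ}, {η, θ, ι, κ, λ}}.
int(A) = ⋃ {U ∈ τ : U ⊆ A}. Opens contained in A: ∅.
Taking the union of these: int(A) = ∅.
cl(A) = ⋂ {C closed : A ⊆ C}. Closed sets containing A: {κ, λ}, {η, κ, λ}, {θ, κ, λ}, {ι, κ, λ}, {η, θ, κ, λ}, {η, ι, κ, λ}, {θ, ι, κ, λ}, {η, θ, ι, κ, λ}.
Intersecting these: cl(A) = {κ, λ}.
∂A = cl(A) ∖ int(A) = {κ, λ} ∖ ∅ = {κ, λ}.


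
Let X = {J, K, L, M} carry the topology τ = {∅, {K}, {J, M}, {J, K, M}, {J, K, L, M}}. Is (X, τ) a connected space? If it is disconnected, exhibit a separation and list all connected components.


(X, τ) is connected.

Find clopen sets (U ∈ τ with X ∖ U ∈ τ):
  U = ∅, X ∖ U = {J, K, L, M} — both open, so U is clopen.
  U = {J, K, L, M}, X ∖ U = ∅ — both open, so U is clopen.
Only trivial clopens (∅ and X) exist, so (X, τ) is connected.
Compute connected components by grouping points that agree on all clopens:
  component: {J, K, L, M}


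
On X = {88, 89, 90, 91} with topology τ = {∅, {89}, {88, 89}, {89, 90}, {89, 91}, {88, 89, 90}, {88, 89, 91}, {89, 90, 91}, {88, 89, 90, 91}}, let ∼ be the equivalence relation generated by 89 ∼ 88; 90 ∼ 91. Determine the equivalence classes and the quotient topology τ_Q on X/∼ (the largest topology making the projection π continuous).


X/∼ = {[88=89], [90=91]}; |τ_Q| = 3.

Equivalence classes: [88=89], [90=91].
Quotient map π: X → X/∼ sends 88 ↦ [88=89], 89 ↦ [88=89], 90 ↦ [90=91], 91 ↦ [90=91].
For each subset V ⊆ X/∼, compute π^{-1}(V) ⊆ X and check whether π^{-1}(V) ∈ τ. V is open in τ_Q iff π^{-1}(V) ∈ τ.
  V = {}: π^{-1}(V) = ∅ ∈ τ ✓.
  V = {[88=89]}: π^{-1}(V) = {88, 89} ∈ τ ✓.
  V = {[90=91]}: π^{-1}(V) = {90, 91} ∉ τ ✗.
  V = {[88=89], [90=91]}: π^{-1}(V) = {88, 89, 90, 91} ∈ τ ✓.
Open sets in the quotient: τ_Q = {{}, {[88=89]}, {[88=89], [90=91]}} (3 elements).


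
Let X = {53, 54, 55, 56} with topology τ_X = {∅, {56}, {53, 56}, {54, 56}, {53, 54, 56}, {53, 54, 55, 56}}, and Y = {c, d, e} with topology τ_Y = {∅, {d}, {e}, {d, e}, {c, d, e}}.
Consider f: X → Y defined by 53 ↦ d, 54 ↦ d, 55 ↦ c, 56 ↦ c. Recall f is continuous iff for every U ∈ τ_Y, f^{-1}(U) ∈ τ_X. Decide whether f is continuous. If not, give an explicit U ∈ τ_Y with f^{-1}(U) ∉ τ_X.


f is NOT continuous.

Compute f^{-1}(U) for each U ∈ τ_Y:
  U = ∅: f^{-1}(U) = ∅ ∈ τ_X ✓.
  U = {d}: f^{-1}(U) = {53, 54} ∉ τ_X ✗.
  U = {e}: f^{-1}(U) = ∅ ∈ τ_X ✓.
  U = {d, e}: f^{-1}(U) = {53, 54} ∉ τ_X ✗.
  U = {c, d, e}: f^{-1}(U) = {53, 54, 55, 56} ∈ τ_X ✓.
Found U = {d} with f^{-1}(U) = {53, 54} not in τ_X. Therefore f is NOT continuous.


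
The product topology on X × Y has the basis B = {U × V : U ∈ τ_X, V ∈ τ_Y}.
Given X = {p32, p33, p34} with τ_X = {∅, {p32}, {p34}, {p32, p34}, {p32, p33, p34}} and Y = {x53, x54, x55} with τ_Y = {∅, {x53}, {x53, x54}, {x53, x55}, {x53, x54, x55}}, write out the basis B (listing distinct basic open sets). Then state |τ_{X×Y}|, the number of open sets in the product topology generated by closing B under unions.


Basis B = {∅ × ∅, {p32} × {x53}, {p34} × {x53}, {p32} × {x53, x54}, {p32} × {x53, x55}, {p32, p34} × {x53}, {p34} × {x53, x54}, {p34} × {x53, x55}, {p32} × {x53, x54, x55}, {p32, p33, p34} × {x53}, {p34} × {x53, x54, x55}, {p32, p34} × {x53, x54}, {p32, p34} × {x53, x55}, {p32, p34} × {x53, x54, x55}, {p32, p33, p34} × {x53, x54}, {p32, p33, p34} × {x53, x55}, {p32, p33, p34} × {x53, x54, x55}}; |τ_{X×Y}| = 50.

Enumerate products U × V with U ∈ τ_X, V ∈ τ_Y (deduplicated):
  ∅ × ∅ = {} (∅)
  {p32} × {x53} = {(p32,x53)}
  {p34} × {x53} = {(p34,x53)}
  {p32} × {x53, x54} = {(p32,x53), (p32,x54)}
  {p32} × {x53, x55} = {(p32,x53), (p32,x55)}
  {p32, p34} × {x53} = {(p32,x53), (p34,x53)}
  {p34} × {x53, x54} = {(p34,x53), (p34,x54)}
  {p34} × {x53, x55} = {(p34,x53), (p34,x55)}
  {p32} × {x53, x54, x55} = {(p32,x53), (p32,x54), (p32,x55)}
  {p32, p33, p34} × {x53} = {(p32,x53), (p33,x53), (p34,x53)}
  {p34} × {x53, x54, x55} = {(p34,x53), (p34,x54), (p34,x55)}
  {p32, p34} × {x53, x54} = {(p32,x53), (p32,x54), (p34,x53), (p34,x54)}
  {p32, p34} × {x53, x55} = {(p32,x53), (p32,x55), (p34,x53), (p34,x55)}
  {p32, p34} × {x53, x54, x55} = {(p32,x53), (p32,x54), (p32,x55), (p34,x53), (p34,x54), (p34,x55)}
  {p32, p33, p34} × {x53, x54} = {(p32,x53), (p32,x54), (p33,x53), (p33,x54), (p34,x53), (p34,x54)}
  {p32, p33, p34} × {x53, x55} = {(p32,x53), (p32,x55), (p33,x53), (p33,x55), (p34,x53), (p34,x55)}
  {p32, p33, p34} × {x53, x54, x55} = {(p32,x53), (p32,x54), (p32,x55), (p33,x53), (p33,x54), (p33,x55), (p34,x53), (p34,x54), (p34,x55)}
These 17 distinct sets form the basis B.
Close under arbitrary unions to get τ_{X×Y}; counting gives |τ_{X×Y}| = 50.


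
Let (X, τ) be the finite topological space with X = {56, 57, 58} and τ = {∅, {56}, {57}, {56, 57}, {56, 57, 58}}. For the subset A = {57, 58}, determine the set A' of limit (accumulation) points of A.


A' = {58}

For each x ∈ X, list the open sets U ∈ τ with x ∈ U, then check whether U ∩ (A ∖ {x}) ≠ ∅ for every such U.
  x = 56: open {56} ∋ x has {56} ∩ (A ∖ {56}) = ∅, so x is NOT a limit point.
  x = 57: open {57} ∋ x has {57} ∩ (A ∖ {57}) = ∅, so x is NOT a limit point.
  x = 58: opens ∋ x are {56, 57, 58}; each meets A ∖ {58}, so x IS a limit point.
Collecting: A' = {58}.


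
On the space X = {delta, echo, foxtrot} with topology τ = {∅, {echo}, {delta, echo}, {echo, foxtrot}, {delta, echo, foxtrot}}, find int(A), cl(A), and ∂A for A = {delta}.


int(A) = ∅, cl(A) = {delta}, ∂A = {delta}.

Closed sets in (X, τ) are complements of opens:
  closed(X, τ) = {∅, {delta}, {foxtrot}, {delta, foxtrot}, {delta, echo, foxtrot}}.
int(A) = ⋃ {U ∈ τ : U ⊆ A}. Opens contained in A: ∅.
Taking the union of these: int(A) = ∅.
cl(A) = ⋂ {C closed : A ⊆ C}. Closed sets containing A: {delta}, {delta, foxtrot}, {delta, echo, foxtrot}.
Intersecting these: cl(A) = {delta}.
∂A = cl(A) ∖ int(A) = {delta} ∖ ∅ = {delta}.


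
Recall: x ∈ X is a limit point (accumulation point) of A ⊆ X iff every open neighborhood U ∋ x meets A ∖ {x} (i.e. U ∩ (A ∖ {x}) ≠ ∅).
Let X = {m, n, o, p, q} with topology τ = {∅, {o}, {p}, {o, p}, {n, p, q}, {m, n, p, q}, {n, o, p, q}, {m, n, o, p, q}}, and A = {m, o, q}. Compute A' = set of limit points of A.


A' = {m, n}

For each x ∈ X, list the open sets U ∈ τ with x ∈ U, then check whether U ∩ (A ∖ {x}) ≠ ∅ for every such U.
  x = m: opens ∋ x are {m, n, p, q}, {m, n, o, p, q}; each meets A ∖ {m}, so x IS a limit point.
  x = n: opens ∋ x are {n, p, q}, {m, n, p, q}, {n, o, p, q}, {m, n, o, p, q}; each meets A ∖ {n}, so x IS a limit point.
  x = o: open {o} ∋ x has {o} ∩ (A ∖ {o}) = ∅, so x is NOT a limit point.
  x = p: open {p} ∋ x has {p} ∩ (A ∖ {p}) = ∅, so x is NOT a limit point.
  x = q: open {n, p, q} ∋ x has {n, p, q} ∩ (A ∖ {q}) = ∅, so x is NOT a limit point.
Collecting: A' = {m, n}.


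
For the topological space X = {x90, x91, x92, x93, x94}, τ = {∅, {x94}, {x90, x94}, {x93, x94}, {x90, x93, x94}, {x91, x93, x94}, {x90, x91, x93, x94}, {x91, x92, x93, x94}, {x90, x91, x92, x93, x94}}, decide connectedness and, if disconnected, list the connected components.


(X, τ) is connected.

Find clopen sets (U ∈ τ with X ∖ U ∈ τ):
  U = ∅, X ∖ U = {x90, x91, x92, x93, x94} — both open, so U is clopen.
  U = {x90, x91, x92, x93, x94}, X ∖ U = ∅ — both open, so U is clopen.
Only trivial clopens (∅ and X) exist, so (X, τ) is connected.
Compute connected components by grouping points that agree on all clopens:
  component: {x90, x91, x92, x93, x94}


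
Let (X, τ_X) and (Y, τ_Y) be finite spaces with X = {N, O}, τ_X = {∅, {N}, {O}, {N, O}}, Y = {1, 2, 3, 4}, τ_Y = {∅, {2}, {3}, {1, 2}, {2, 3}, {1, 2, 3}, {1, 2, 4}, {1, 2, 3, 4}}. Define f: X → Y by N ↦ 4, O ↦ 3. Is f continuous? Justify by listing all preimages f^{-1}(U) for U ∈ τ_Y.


f IS continuous.

Compute f^{-1}(U) for each U ∈ τ_Y:
  U = ∅: f^{-1}(U) = ∅ ∈ τ_X ✓.
  U = {2}: f^{-1}(U) = ∅ ∈ τ_X ✓.
  U = {3}: f^{-1}(U) = {O} ∈ τ_X ✓.
  U = {1, 2}: f^{-1}(U) = ∅ ∈ τ_X ✓.
  U = {2, 3}: f^{-1}(U) = {O} ∈ τ_X ✓.
  U = {1, 2, 3}: f^{-1}(U) = {O} ∈ τ_X ✓.
  U = {1, 2, 4}: f^{-1}(U) = {N} ∈ τ_X ✓.
  U = {1, 2, 3, 4}: f^{-1}(U) = {N, O} ∈ τ_X ✓.
Every preimage lies in τ_X, so f IS continuous.


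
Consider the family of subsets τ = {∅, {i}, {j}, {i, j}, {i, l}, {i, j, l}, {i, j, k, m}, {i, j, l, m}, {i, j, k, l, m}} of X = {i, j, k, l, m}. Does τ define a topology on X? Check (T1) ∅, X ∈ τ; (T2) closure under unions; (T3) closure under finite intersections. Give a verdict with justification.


τ is NOT a topology on X.

Axiom (T1): ∅ ∈ τ? Yes; X ∈ τ? Yes.
Axiom (T2/T3): check pairwise unions and intersections of members of τ.
Counterexample for (T3): {i, j, k, m} ∩ {i, j, l, m} = {i, j, m} ∉ τ. Therefore τ is NOT a topology.


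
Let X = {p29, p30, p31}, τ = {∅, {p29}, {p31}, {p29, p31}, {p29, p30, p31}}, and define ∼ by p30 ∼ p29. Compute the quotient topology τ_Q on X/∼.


X/∼ = {[p29=p30], [p31]}; |τ_Q| = 3.

Equivalence classes: [p29=p30], [p31].
Quotient map π: X → X/∼ sends p29 ↦ [p29=p30], p30 ↦ [p29=p30], p31 ↦ [p31].
For each subset V ⊆ X/∼, compute π^{-1}(V) ⊆ X and check whether π^{-1}(V) ∈ τ. V is open in τ_Q iff π^{-1}(V) ∈ τ.
  V = {}: π^{-1}(V) = ∅ ∈ τ ✓.
  V = {[p29=p30]}: π^{-1}(V) = {p29, p30} ∉ τ ✗.
  V = {[p31]}: π^{-1}(V) = {p31} ∈ τ ✓.
  V = {[p29=p30], [p31]}: π^{-1}(V) = {p29, p30, p31} ∈ τ ✓.
Open sets in the quotient: τ_Q = {{}, {[p31]}, {[p29=p30], [p31]}} (3 elements).


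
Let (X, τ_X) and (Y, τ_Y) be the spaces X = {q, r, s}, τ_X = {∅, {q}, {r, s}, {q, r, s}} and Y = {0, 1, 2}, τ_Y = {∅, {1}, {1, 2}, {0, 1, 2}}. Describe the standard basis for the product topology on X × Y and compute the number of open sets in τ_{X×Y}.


Basis B = {∅ × ∅, {q} × {1}, {q} × {1, 2}, {r, s} × {1}, {q} × {0, 1, 2}, {q, r, s} × {1}, {r, s} × {1, 2}, {q, r, s} × {1, 2}, {r, s} × {0, 1, 2}, {q, r, s} × {0, 1, 2}}; |τ_{X×Y}| = 16.

Enumerate products U × V with U ∈ τ_X, V ∈ τ_Y (deduplicated):
  ∅ × ∅ = {} (∅)
  {q} × {1} = {(q,1)}
  {q} × {1, 2} = {(q,1), (q,2)}
  {r, s} × {1} = {(r,1), (s,1)}
  {q} × {0, 1, 2} = {(q,0), (q,1), (q,2)}
  {q, r, s} × {1} = {(q,1), (r,1), (s,1)}
  {r, s} × {1, 2} = {(r,1), (r,2), (s,1), (s,2)}
  {q, r, s} × {1, 2} = {(q,1), (q,2), (r,1), (r,2), (s,1), (s,2)}
  {r, s} × {0, 1, 2} = {(r,0), (r,1), (r,2), (s,0), (s,1), (s,2)}
  {q, r, s} × {0, 1, 2} = {(q,0), (q,1), (q,2), (r,0), (r,1), (r,2), (s,0), (s,1), (s,2)}
These 10 distinct sets form the basis B.
Close under arbitrary unions to get τ_{X×Y}; counting gives |τ_{X×Y}| = 16.
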